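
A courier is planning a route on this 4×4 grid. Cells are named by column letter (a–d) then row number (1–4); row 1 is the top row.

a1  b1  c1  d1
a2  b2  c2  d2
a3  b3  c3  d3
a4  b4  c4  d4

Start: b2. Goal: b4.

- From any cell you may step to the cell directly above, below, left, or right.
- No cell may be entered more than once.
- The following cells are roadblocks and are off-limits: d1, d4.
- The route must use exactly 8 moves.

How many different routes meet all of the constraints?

9

Need simple routes of exactly 8 moves from b2 to b4 (Manhattan distance 2, so 3 moves are spent on a detour and 3 undoing it).
Branch systematically from the start, pruning whenever the remaining move budget drops below the Manhattan distance to b4 or differs from it in parity. Grouping the completions by first move — via b1: 4; via a2: 2; via c2: 3 (no valid completion starts via b3) — and summing: 4 + 2 + 3 = 9.
That gives 9 routes.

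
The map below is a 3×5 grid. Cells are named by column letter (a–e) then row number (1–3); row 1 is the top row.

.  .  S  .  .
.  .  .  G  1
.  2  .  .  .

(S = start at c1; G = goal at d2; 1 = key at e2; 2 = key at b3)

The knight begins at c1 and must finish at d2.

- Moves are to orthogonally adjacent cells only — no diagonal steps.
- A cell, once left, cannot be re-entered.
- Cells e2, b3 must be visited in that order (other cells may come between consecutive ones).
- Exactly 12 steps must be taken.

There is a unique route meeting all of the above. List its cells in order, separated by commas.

The waypoints must appear in the order e2, b3, with no cell reused.
Route from c1: right 2 to e1, down 2 to e3, left 4 to a3, up 1 to a2, right 3 to d2 — 12 moves in all.
Check: order respected (1 at step 3, 2 at step 7); 12 moves as required.

c1, d1, e1, e2, e3, d3, c3, b3, a3, a2, b2, c2, d2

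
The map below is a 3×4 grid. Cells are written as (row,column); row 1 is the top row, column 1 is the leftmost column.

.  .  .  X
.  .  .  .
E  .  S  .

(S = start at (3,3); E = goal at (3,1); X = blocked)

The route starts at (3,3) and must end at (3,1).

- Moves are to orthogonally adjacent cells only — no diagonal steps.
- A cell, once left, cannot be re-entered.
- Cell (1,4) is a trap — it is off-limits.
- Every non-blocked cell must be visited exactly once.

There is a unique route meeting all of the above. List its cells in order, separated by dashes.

(3,3) - (3,4) - (2,4) - (2,3) - (1,3) - (1,2) - (1,1) - (2,1) - (2,2) - (3,2) - (3,1)

Need to visit all 11 open cells exactly once, starting at (3,3) and ending at (3,1).
Cell (2,4) has only two open neighbours ((3,4) and (2,3)), so the path must pass straight through it: one of those is the cell it's entered from and the other is where it exits.
Route from (3,3): right to (3,4), up to (2,4), left to (2,3), up to (1,3), 2× left (reaching (1,1)), down to (2,1), right to (2,2), down to (3,2), left to (3,1) — 10 moves in all.
Check: all 11 open cells covered.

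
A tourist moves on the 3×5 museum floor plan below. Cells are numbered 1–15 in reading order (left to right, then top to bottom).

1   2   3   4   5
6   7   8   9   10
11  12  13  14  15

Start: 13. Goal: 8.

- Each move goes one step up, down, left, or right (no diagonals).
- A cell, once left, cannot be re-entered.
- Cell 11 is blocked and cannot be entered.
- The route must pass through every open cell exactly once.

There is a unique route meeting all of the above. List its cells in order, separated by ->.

Need to visit all 14 open cells exactly once, starting at 13 and ending at 8.
Cell 5 has only two open neighbours (10 and 4), so the path must pass straight through it: one of those is the cell it's entered from and the other is where it exits.
Route from 13: left to 12, up to 7, left to 6, up to 1, 4× right (reaching 5), 2× down (reaching 15), left to 14, up to 9, left to 8 — 13 moves in all.
Check: all 14 open cells covered.

13 -> 12 -> 7 -> 6 -> 1 -> 2 -> 3 -> 4 -> 5 -> 10 -> 15 -> 14 -> 9 -> 8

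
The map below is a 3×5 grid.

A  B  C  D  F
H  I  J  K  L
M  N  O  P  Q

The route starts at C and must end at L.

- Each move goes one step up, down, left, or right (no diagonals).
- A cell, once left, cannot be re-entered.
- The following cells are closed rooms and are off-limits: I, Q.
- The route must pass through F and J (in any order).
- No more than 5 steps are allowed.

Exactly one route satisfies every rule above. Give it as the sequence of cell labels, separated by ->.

C -> J -> K -> D -> F -> L

Any route must reach F and J and still end at L within 5 moves, so the order of the required stops is forced.
Route from C: down to J, right to K, up to D, right to F, down to L — 5 moves in all.
Check: all required cells visited; 5 ≤ 5 moves.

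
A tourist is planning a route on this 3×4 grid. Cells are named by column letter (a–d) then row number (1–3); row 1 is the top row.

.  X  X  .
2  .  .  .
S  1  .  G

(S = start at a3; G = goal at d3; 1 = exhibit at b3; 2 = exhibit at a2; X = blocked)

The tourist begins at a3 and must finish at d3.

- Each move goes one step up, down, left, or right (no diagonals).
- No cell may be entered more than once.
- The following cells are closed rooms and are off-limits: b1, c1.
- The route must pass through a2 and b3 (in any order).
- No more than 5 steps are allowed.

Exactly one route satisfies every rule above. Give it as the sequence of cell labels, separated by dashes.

a3 - a2 - b2 - b3 - c3 - d3

The budget equals the shortest possible length, so every move has to be on a shortest route through the required cells.
Route from a3: up 1 to a2, right 1 to b2, down 1 to b3, right 2 to d3 — 5 moves in all.
Check: all required cells visited; 5 ≤ 5 moves.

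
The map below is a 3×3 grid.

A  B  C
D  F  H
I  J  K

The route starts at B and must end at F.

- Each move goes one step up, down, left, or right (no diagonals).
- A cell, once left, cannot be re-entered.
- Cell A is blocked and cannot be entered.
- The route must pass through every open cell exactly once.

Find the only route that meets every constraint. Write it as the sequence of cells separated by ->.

B -> C -> H -> K -> J -> I -> D -> F

Need to visit all 8 open cells exactly once, starting at B and ending at F.
Route from B: right to C, 2× down (reaching K), 2× left (reaching I), up to D, right to F — 7 moves in all.
Check: all 8 open cells covered.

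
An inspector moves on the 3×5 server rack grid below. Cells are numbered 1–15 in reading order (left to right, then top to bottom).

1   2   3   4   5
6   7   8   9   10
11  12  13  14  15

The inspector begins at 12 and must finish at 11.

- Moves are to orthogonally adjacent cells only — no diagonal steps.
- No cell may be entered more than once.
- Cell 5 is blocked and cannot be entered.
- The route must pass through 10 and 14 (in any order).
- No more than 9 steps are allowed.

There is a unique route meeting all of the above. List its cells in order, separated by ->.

12 -> 13 -> 14 -> 15 -> 10 -> 9 -> 8 -> 7 -> 6 -> 11

The budget equals the shortest possible length, so every move has to be on a shortest route through the required cells.
Route from 12: 3× right (reaching 15), up to 10, 4× left (reaching 6), down to 11 — 9 moves in all.
Check: all required cells visited; 9 ≤ 9 moves.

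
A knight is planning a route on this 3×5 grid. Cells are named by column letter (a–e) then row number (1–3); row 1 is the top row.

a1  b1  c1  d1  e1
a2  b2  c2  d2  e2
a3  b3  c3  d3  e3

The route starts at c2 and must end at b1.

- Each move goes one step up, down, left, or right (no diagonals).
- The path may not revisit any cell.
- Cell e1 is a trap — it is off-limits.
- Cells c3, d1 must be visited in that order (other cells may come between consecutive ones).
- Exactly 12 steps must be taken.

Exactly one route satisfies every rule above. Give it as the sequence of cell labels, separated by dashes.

The waypoints must appear in the order c3, d1, with no cell reused.
Route from c2: 2× left (reaching a2), down to a3, 4× right (reaching e3), up to e2, left to d2, up to d1, 2× left (reaching b1) — 12 moves in all.
Check: order respected (c3 at step 5, d1 at step 10); 12 moves as required.

c2 - b2 - a2 - a3 - b3 - c3 - d3 - e3 - e2 - d2 - d1 - c1 - b1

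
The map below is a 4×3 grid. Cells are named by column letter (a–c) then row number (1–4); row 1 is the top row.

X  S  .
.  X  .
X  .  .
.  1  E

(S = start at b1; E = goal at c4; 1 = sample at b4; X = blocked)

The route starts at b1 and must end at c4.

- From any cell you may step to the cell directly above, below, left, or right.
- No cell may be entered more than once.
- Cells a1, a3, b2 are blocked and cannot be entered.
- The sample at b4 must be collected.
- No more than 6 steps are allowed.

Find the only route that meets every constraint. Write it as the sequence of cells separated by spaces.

b1 c1 c2 c3 b3 b4 c4

Any route must reach b4 and still end at c4 within 6 moves, so the order of the required stops is forced.
Route from b1: right to c1, 2× down (reaching c3), left to b3, down to b4, right to c4 — 6 moves in all.
Check: all required cells visited; 6 ≤ 6 moves.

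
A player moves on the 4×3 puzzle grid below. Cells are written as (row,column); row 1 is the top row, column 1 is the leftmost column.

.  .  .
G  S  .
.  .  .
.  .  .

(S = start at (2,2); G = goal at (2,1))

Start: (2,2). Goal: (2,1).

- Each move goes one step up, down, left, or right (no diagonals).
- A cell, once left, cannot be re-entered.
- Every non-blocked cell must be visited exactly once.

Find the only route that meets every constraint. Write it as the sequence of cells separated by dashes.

(2,2) - (3,2) - (3,1) - (4,1) - (4,2) - (4,3) - (3,3) - (2,3) - (1,3) - (1,2) - (1,1) - (2,1)

Need to visit all 12 open cells exactly once, starting at (2,2) and ending at (2,1).
Cell (4,3) has only two open neighbours ((3,3) and (4,2)), so the path must pass straight through it: one of those is the cell it's entered from and the other is where it exits.
Route from (2,2): down 1 to (3,2), left 1 to (3,1), down 1 to (4,1), right 2 to (4,3), up 3 to (1,3), left 2 to (1,1), down 1 to (2,1) — 11 moves in all.
Check: all 12 open cells covered.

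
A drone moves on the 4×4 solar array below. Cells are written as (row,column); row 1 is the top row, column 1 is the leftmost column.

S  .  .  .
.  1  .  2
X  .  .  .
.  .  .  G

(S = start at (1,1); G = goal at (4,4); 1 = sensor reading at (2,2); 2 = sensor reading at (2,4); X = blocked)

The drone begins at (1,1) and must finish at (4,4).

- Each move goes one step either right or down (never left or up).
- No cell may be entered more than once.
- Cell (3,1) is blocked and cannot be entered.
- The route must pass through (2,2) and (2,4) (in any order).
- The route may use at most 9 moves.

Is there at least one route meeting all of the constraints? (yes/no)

yes

One route that works: (1,1) → (2,1) → (2,2) → (2,3) → (2,4) → (3,4) → (4,4).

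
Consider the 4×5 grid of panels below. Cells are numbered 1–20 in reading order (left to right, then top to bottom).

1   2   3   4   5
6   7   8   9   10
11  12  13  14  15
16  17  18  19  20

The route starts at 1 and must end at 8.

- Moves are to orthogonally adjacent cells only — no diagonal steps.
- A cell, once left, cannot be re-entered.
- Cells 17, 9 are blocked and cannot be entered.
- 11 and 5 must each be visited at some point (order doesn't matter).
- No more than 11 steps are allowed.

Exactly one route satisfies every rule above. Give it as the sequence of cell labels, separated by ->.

1 -> 6 -> 11 -> 12 -> 13 -> 14 -> 15 -> 10 -> 5 -> 4 -> 3 -> 8

The budget equals the shortest possible length, so every move has to be on a shortest route through the required cells.
Route from 1: 2× down (reaching 11), 4× right (reaching 15), 2× up (reaching 5), 2× left (reaching 3), down to 8 — 11 moves in all.
Check: all required cells visited; 11 ≤ 11 moves.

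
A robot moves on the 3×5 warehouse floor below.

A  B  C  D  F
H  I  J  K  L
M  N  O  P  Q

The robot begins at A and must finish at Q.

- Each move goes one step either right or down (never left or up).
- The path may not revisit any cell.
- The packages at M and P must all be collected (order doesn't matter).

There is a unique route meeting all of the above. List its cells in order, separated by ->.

A -> H -> M -> N -> O -> P -> Q

Moves only go right or down, so the column and row indices never decrease.
Route from A: down 2 to M, right 4 to Q — 6 moves in all.
Check: all required cells visited.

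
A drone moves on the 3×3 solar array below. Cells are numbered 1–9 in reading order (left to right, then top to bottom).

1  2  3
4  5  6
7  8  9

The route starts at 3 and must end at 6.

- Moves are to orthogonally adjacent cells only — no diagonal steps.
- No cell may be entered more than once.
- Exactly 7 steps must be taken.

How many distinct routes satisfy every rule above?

4

Need simple routes of exactly 7 moves from 3 to 6 (Manhattan distance 1, so 3 moves are spent on a detour and 3 undoing it).
Enumerating: 3 2 5 4 7 8 9 6 | 3 2 1 4 7 8 5 6 | 3 2 1 4 7 8 9 6 | 3 2 1 4 5 8 9 6.
That gives 4 routes.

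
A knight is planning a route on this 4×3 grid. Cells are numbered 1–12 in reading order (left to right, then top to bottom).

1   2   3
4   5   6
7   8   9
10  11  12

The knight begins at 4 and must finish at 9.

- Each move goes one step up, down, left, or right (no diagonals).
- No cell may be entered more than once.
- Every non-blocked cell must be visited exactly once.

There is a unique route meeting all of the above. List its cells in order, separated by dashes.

4 - 1 - 2 - 3 - 6 - 5 - 8 - 7 - 10 - 11 - 12 - 9

Need to visit all 12 open cells exactly once, starting at 4 and ending at 9.
Route from 4: up 1 to 1, right 2 to 3, down 1 to 6, left 1 to 5, down 1 to 8, left 1 to 7, down 1 to 10, right 2 to 12, up 1 to 9 — 11 moves in all.
Check: all 12 open cells covered.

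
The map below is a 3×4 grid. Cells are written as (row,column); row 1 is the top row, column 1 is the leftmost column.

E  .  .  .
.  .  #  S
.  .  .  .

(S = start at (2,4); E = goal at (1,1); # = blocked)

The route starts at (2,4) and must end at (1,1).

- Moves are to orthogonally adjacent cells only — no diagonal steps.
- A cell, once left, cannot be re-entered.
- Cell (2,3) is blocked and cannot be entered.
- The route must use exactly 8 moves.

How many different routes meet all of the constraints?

2

Need simple routes of exactly 8 moves from (2,4) to (1,1) (Manhattan distance 4, so 2 moves are spent on a detour and 2 undoing it).
Enumerating: (2,4) (1,4) (1,3) (1,2) (2,2) (3,2) (3,1) (2,1) (1,1) | (2,4) (3,4) (3,3) (3,2) (3,1) (2,1) (2,2) (1,2) (1,1).
That gives 2 routes.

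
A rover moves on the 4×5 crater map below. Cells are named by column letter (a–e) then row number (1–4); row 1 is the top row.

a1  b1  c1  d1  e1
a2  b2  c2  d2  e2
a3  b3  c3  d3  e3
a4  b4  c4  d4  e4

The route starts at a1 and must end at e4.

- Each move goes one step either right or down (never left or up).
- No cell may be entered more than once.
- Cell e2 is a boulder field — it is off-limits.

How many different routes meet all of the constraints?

A right/down-only route from a1 to e4 makes exactly 3 down-moves and 4 right-moves in some order.
With no other constraints that would be C(7,3) = 35 routes.
Subtract routes through each blocked cell (inclusion–exclusion for overlaps): − through e2: 5 → 30.
That gives 30 routes.

30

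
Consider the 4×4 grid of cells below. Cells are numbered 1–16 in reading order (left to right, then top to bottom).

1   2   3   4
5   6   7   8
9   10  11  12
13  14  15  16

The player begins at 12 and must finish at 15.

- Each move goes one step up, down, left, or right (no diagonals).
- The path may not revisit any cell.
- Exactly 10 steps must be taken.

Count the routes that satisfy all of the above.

Need simple routes of exactly 10 moves from 12 to 15 (Manhattan distance 2, so 4 moves are spent on a detour and 4 undoing it).
Branch systematically from the start, pruning whenever the remaining move budget drops below the Manhattan distance to 15 or differs from it in parity. Grouping the completions by first move — via 8: 30; via 11: 10 (no valid completion starts via 16) — and summing: 30 + 10 = 40.
That gives 40 routes.

40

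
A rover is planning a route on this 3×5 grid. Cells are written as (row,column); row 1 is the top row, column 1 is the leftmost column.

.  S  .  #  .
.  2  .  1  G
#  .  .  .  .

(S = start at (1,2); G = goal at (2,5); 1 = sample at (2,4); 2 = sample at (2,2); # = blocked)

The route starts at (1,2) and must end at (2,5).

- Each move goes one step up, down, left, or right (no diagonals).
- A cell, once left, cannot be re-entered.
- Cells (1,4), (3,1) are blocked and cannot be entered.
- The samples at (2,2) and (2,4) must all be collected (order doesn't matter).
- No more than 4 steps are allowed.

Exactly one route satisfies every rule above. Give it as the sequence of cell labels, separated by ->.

The budget equals the shortest possible length, so every move has to be on a shortest route through the required cells.
Route from (1,2): down 1 to (2,2), right 3 to (2,5) — 4 moves in all.
Check: all required cells visited; 4 ≤ 4 moves.

(1,2) -> (2,2) -> (2,3) -> (2,4) -> (2,5)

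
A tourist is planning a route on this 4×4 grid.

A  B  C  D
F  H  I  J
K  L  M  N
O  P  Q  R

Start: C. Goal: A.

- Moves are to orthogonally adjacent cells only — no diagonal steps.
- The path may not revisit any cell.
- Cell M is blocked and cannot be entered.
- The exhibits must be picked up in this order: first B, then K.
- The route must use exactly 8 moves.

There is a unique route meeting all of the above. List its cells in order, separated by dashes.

The waypoints must appear in the order B, K, with no cell reused.
Route from C: left 1 to B, down 3 to P, left 1 to O, up 3 to A — 8 moves in all.
Check: order respected (B at step 1, K at step 6); 8 moves as required.

C - B - H - L - P - O - K - F - A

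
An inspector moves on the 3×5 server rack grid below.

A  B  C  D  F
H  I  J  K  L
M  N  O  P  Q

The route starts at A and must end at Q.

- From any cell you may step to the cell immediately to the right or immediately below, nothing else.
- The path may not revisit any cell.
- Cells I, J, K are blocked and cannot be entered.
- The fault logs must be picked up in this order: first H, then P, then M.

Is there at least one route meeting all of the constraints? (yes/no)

M lies to the left of P, so going from P to M would need a leftward move — but moves only go right/down, so P cannot be visited before M.

no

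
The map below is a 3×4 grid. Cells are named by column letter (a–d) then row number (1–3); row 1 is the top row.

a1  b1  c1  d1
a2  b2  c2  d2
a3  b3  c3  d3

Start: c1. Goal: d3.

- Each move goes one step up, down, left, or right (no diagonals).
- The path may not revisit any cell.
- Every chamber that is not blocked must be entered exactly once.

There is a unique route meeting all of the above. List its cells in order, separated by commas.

c1, d1, d2, c2, b2, b1, a1, a2, a3, b3, c3, d3

Need to visit all 12 open cells exactly once, starting at c1 and ending at d3.
Route from c1: right 1 to d1, down 1 to d2, left 2 to b2, up 1 to b1, left 1 to a1, down 2 to a3, right 3 to d3 — 11 moves in all.
Check: all 12 open cells covered.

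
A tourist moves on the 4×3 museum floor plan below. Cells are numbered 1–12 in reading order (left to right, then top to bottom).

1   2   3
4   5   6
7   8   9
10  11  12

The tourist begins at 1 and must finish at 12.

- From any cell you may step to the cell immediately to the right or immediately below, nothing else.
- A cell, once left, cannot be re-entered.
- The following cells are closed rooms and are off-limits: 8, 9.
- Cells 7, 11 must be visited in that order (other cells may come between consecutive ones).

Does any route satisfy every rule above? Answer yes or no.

yes

One route that works: 1 → 4 → 7 → 10 → 11 → 12.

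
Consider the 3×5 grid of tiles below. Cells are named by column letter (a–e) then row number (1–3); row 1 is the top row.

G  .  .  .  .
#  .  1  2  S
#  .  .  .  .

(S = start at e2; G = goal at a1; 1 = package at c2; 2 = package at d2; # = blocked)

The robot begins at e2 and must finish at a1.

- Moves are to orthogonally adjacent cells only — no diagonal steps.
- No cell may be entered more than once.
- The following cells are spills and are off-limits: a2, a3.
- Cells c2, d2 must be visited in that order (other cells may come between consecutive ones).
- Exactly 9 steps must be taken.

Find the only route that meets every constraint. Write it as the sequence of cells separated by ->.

The waypoints must appear in the order c2, d2, with no cell reused.
Route from e2: down 1 to e3, left 2 to c3, up 1 to c2, right 1 to d2, up 1 to d1, left 3 to a1 — 9 moves in all.
Check: order respected (1 at step 4, 2 at step 5); 9 moves as required.

e2 -> e3 -> d3 -> c3 -> c2 -> d2 -> d1 -> c1 -> b1 -> a1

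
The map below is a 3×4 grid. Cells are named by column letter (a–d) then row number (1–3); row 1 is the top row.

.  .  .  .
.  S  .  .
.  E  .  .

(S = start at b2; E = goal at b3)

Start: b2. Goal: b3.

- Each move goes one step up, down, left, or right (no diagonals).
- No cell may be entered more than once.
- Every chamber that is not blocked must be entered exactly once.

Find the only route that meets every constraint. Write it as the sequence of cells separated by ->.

Need to visit all 12 open cells exactly once, starting at b2 and ending at b3.
Route from b2: right to c2, down to c3, right to d3, 2× up (reaching d1), 3× left (reaching a1), 2× down (reaching a3), right to b3 — 11 moves in all.
Check: all 12 open cells covered.

b2 -> c2 -> c3 -> d3 -> d2 -> d1 -> c1 -> b1 -> a1 -> a2 -> a3 -> b3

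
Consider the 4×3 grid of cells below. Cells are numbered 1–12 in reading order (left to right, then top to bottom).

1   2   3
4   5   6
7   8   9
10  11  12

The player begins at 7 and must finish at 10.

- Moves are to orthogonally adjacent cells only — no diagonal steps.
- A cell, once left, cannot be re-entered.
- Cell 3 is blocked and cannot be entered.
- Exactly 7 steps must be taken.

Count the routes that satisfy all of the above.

5

Need simple routes of exactly 7 moves from 7 to 10 (Manhattan distance 1, so 3 moves are spent on a detour and 3 undoing it).
Enumerating: 7 4 1 2 5 8 11 10 | 7 4 5 8 9 12 11 10 | 7 4 5 6 9 12 11 10 | 7 4 5 6 9 8 11 10 | 7 8 5 6 9 12 11 10.
That gives 5 routes.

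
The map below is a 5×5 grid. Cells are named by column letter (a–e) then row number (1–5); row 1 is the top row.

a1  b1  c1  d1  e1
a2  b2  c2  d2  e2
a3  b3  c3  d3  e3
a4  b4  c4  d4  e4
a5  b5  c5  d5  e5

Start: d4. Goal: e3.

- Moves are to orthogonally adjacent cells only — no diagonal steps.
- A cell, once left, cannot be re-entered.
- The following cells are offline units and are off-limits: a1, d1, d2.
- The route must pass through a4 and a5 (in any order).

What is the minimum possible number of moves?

10

Any route passes through a4 and a5 in some order between d4 and e3. Summing Manhattan distances along each leg and taking the cheapest ordering (d4 → a5 → a4 → e3) gives a lower bound of 4 + 1 + 5 = 10 moves.
A route of 10 moves achieves this: d4 → d5 → c5 → b5 → a5 → a4 → a3 → b3 → c3 → d3 → e3.
Since 10 matches the lower bound, it is optimal.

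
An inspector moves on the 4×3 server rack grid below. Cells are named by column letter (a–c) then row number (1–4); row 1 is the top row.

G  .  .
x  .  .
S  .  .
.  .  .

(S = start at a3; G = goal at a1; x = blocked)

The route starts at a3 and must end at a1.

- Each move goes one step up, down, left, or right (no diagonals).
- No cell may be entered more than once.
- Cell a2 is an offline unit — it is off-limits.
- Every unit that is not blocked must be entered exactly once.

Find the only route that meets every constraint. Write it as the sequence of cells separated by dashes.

Need to visit all 11 open cells exactly once, starting at a3 and ending at a1.
Route from a3: down to a4, 2× right (reaching c4), up to c3, left to b3, up to b2, right to c2, up to c1, 2× left (reaching a1) — 10 moves in all.
Check: all 11 open cells covered.

a3 - a4 - b4 - c4 - c3 - b3 - b2 - c2 - c1 - b1 - a1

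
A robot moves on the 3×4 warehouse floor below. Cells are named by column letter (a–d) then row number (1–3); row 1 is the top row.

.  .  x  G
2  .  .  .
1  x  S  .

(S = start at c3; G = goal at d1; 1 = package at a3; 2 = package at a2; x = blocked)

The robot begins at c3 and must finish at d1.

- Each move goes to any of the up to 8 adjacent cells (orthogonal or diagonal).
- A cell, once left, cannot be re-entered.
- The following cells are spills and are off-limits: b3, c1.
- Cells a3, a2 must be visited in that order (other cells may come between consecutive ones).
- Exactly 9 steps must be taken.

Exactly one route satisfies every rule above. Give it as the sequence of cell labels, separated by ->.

The waypoints must appear in the order a3, a2, with no cell reused.
Route from c3: up-left 1 to b2, down-left 1 to a3, up 2 to a1, right 1 to b1, down-right 2 to d3, up 2 to d1 — 9 moves in all.
Check: order respected (1 at step 2, 2 at step 3); 9 moves as required.

c3 -> b2 -> a3 -> a2 -> a1 -> b1 -> c2 -> d3 -> d2 -> d1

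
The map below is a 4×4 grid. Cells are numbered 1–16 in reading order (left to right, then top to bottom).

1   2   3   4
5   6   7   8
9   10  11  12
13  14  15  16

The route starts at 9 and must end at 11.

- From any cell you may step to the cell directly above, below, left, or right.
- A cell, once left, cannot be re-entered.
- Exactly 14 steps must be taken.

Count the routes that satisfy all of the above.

10

Need simple routes of exactly 14 moves from 9 to 11 (Manhattan distance 2, so 6 moves are spent on a detour and 6 undoing it).
Branch systematically from the start, pruning whenever the remaining move budget drops below the Manhattan distance to 11 or differs from it in parity. Grouping the completions by first move — via 5: 4; via 13: 5; via 10: 1 — and summing: 4 + 5 + 1 = 10.
That gives 10 routes.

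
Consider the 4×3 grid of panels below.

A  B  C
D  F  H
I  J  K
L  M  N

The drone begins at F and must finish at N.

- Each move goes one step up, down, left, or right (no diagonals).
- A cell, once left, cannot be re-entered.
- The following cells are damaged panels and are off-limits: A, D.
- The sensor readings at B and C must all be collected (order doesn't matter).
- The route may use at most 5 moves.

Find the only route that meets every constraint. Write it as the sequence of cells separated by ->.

F -> B -> C -> H -> K -> N

Any route must reach B and C and still end at N within 5 moves, so the order of the required stops is forced.
Route from F: up to B, right to C, 3× down (reaching N) — 5 moves in all.
Check: all required cells visited; 5 ≤ 5 moves.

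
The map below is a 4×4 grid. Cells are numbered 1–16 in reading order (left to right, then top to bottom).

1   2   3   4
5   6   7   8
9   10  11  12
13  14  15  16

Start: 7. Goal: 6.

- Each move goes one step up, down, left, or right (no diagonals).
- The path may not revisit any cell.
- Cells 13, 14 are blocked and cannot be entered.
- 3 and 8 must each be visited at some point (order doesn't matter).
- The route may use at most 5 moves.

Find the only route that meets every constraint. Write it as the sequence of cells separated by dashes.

7 - 8 - 4 - 3 - 2 - 6

Any route must reach 3 and 8 and still end at 6 within 5 moves, so the order of the required stops is forced.
Route from 7: right to 8, up to 4, 2× left (reaching 2), down to 6 — 5 moves in all.
Check: all required cells visited; 5 ≤ 5 moves.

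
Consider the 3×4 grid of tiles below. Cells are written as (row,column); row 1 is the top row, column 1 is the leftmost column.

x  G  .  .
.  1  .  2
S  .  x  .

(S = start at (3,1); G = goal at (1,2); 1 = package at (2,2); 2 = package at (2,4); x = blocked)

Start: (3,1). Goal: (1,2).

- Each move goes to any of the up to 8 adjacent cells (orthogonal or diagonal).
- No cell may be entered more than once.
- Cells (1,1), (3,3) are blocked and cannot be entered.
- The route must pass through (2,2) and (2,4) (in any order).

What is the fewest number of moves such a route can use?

5

Any route passes through (2,2) and (2,4) in some order between (3,1) and (1,2). Summing Chebyshev distances along each leg and taking the cheapest ordering ((3,1) → (2,2) → (2,4) → (1,2)) gives a lower bound of 1 + 2 + 2 = 5 moves.
A route of 5 moves achieves this: (3,1) → (2,2) → (1,3) → (2,4) → (2,3) → (1,2).
Since 5 matches the lower bound, it is optimal.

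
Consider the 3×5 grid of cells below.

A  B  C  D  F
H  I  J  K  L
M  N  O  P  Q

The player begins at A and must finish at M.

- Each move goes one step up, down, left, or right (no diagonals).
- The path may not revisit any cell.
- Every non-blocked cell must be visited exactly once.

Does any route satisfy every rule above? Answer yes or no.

yes

One route that works: A → H → I → B → C → J → K → D → F → L → Q → P → O → N → M.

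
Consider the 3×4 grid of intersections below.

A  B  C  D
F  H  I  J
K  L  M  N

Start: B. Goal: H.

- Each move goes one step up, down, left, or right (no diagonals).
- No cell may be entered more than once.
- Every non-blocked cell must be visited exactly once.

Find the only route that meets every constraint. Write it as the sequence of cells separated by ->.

B -> A -> F -> K -> L -> M -> N -> J -> D -> C -> I -> H

Need to visit all 12 open cells exactly once, starting at B and ending at H.
Cell D has only two open neighbours (J and C), so the path must pass straight through it: one of those is the cell it's entered from and the other is where it exits.
Route from B: left to A, 2× down (reaching K), 3× right (reaching N), 2× up (reaching D), left to C, down to I, left to H — 11 moves in all.
Check: all 12 open cells covered.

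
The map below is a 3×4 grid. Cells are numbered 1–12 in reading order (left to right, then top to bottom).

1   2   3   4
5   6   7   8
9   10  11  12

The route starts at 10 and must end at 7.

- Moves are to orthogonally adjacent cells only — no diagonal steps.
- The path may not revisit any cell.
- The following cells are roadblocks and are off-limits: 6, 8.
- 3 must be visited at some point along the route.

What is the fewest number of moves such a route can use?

6

Any route passes through 3 somewhere between 10 and 7. Summing Manhattan distances along the two legs (10 → 3 → 7) gives a lower bound of 3 + 1 = 4 moves.
The shortest route satisfying every rule uses 6 moves: 10 → 9 → 5 → 1 → 2 → 3 → 7.
The bound of 4 isn't tight here; checking systematically, no route of length 4 through 5 satisfies every constraint, so 6 is the minimum.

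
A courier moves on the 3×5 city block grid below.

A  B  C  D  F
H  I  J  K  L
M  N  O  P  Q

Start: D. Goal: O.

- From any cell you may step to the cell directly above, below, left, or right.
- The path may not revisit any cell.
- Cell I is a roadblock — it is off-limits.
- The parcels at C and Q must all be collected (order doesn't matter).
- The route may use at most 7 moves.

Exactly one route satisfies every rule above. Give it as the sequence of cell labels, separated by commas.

D, C, J, K, L, Q, P, O

The 7-move cap with required stops at C, Q leaves no slack for detours.
Route from D: left 1 to C, down 1 to J, right 2 to L, down 1 to Q, left 2 to O — 7 moves in all.
Check: all required cells visited; 7 ≤ 7 moves.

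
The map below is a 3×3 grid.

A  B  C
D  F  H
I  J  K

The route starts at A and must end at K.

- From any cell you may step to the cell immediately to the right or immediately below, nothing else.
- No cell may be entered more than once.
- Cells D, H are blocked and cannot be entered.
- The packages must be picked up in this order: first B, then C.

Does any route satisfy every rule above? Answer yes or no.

no

Every right/down route from C to K runs into a blocked cell, so that leg cannot be completed.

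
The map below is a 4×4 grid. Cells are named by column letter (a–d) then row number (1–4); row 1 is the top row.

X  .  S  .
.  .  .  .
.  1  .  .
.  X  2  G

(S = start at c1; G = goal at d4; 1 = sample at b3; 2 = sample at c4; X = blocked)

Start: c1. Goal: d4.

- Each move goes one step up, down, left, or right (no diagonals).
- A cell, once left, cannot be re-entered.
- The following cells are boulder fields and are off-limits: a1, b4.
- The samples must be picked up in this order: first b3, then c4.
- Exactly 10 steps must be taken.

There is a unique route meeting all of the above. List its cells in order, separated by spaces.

c1 d1 d2 c2 b2 a2 a3 b3 c3 c4 d4

The waypoints must appear in the order b3, c4, with no cell reused.
Route from c1: right 1 to d1, down 1 to d2, left 3 to a2, down 1 to a3, right 2 to c3, down 1 to c4, right 1 to d4 — 10 moves in all.
Check: order respected (1 at step 7, 2 at step 9); 10 moves as required.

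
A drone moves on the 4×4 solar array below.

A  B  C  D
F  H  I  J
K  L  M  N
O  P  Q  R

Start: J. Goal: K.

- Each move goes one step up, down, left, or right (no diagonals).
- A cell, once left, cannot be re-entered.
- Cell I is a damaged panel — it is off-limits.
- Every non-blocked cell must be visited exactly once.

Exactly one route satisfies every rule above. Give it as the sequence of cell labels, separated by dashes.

Need to visit all 15 open cells exactly once, starting at J and ending at K.
Cell A has only two open neighbours (F and B), so the path must pass straight through it: one of those is the cell it's entered from and the other is where it exits.
Route from J: up 1 to D, left 3 to A, down 1 to F, right 1 to H, down 1 to L, right 2 to N, down 1 to R, left 3 to O, up 1 to K — 14 moves in all.
Check: all 15 open cells covered.

J - D - C - B - A - F - H - L - M - N - R - Q - P - O - K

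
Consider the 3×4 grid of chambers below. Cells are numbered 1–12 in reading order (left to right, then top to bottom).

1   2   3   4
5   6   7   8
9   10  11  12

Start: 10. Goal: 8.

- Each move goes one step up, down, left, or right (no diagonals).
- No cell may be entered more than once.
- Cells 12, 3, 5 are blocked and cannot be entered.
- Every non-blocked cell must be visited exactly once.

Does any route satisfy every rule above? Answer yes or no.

Cell 1 has only one open neighbour but is neither the start nor the goal, so a Hamiltonian route would have to both enter and leave it through the same neighbour — impossible without revisiting.

no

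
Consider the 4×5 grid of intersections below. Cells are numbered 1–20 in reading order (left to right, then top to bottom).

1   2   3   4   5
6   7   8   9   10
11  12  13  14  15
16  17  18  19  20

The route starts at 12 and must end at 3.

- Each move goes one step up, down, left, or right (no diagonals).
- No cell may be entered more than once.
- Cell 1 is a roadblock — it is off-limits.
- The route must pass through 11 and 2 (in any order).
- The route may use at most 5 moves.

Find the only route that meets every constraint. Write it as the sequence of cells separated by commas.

The 5-move cap with required stops at 11, 2 leaves no slack for detours.
Route from 12: left 1 to 11, up 1 to 6, right 1 to 7, up 1 to 2, right 1 to 3 — 5 moves in all.
Check: all required cells visited; 5 ≤ 5 moves.

12, 11, 6, 7, 2, 3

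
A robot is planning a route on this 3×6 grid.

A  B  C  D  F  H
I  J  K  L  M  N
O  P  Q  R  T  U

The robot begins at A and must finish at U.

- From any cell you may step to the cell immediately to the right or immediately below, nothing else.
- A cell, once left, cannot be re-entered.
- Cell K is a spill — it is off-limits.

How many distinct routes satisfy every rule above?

A right/down-only route from A to U makes exactly 2 down-moves and 5 right-moves in some order.
With no other constraints that would be C(7,2) = 21 routes.
Subtract routes through each blocked cell (inclusion–exclusion for overlaps): − through K: 12 → 9.
That gives 9 routes.

9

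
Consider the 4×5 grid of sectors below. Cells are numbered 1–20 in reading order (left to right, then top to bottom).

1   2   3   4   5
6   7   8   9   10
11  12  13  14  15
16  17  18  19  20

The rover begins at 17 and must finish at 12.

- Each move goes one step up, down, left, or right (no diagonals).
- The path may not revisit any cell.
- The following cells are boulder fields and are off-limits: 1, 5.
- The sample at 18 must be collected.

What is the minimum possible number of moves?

3

Any route passes through 18 somewhere between 17 and 12. Summing Manhattan distances along the two legs (17 → 18 → 12) gives a lower bound of 1 + 2 = 3 moves.
A route of 3 moves achieves this: 17 → 18 → 13 → 12.
Since 3 matches the lower bound, it is optimal.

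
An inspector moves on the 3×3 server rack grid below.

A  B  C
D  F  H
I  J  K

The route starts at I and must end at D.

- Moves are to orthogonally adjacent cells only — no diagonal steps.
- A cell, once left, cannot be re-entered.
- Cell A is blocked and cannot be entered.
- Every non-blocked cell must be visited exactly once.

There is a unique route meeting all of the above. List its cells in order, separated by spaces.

I J K H C B F D

Need to visit all 8 open cells exactly once, starting at I and ending at D.
Cell K has only two open neighbours (H and J), so the path must pass straight through it: one of those is the cell it's entered from and the other is where it exits.
Route from I: 2× right (reaching K), 2× up (reaching C), left to B, down to F, left to D — 7 moves in all.
Check: all 8 open cells covered.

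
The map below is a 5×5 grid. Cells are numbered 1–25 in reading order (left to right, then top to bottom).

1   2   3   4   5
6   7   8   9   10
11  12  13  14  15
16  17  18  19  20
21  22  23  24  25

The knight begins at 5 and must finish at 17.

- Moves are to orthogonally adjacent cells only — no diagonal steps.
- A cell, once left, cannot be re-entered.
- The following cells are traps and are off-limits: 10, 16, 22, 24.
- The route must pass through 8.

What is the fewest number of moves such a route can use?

Any route passes through 8 somewhere between 5 and 17. Summing Manhattan distances along the two legs (5 → 8 → 17) gives a lower bound of 3 + 3 = 6 moves.
A route of 6 moves achieves this: 5 → 4 → 9 → 8 → 13 → 18 → 17.
Since 6 matches the lower bound, it is optimal.

6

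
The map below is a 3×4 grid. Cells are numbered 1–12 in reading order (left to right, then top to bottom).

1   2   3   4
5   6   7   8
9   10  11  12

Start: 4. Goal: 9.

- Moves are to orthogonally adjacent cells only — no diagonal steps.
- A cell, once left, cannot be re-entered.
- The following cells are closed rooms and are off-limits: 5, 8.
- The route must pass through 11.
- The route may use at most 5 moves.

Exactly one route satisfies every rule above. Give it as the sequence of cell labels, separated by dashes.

The budget equals the shortest possible length, so every move has to be on a shortest route through the required cells.
Route from 4: left 1 to 3, down 2 to 11, left 2 to 9 — 5 moves in all.
Check: all required cells visited; 5 ≤ 5 moves.

4 - 3 - 7 - 11 - 10 - 9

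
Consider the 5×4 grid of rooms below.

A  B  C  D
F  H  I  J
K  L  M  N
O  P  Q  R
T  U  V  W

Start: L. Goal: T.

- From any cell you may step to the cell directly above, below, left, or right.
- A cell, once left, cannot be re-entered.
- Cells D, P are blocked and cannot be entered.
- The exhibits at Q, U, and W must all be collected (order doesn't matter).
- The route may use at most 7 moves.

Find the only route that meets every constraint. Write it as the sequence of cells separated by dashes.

L - M - Q - R - W - V - U - T

The budget equals the shortest possible length, so every move has to be on a shortest route through the required cells.
Route from L: right 1 to M, down 1 to Q, right 1 to R, down 1 to W, left 3 to T — 7 moves in all.
Check: all required cells visited; 7 ≤ 7 moves.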